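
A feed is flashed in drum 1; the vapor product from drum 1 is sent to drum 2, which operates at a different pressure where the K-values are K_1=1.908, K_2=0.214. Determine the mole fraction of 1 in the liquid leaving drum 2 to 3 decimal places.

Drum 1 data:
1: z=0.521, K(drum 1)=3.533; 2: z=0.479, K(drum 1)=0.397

Drum 1:
Material balance + equilibrium reduce to Σ zᵢ(Kᵢ−1)/(1+ψ₁(Kᵢ−1)) = 0.
Check two-phase: ΣzᵢKᵢ = 2.031 > 1 and Σzᵢ/Kᵢ = 1.354 > 1, so g(0) = 1.031 > 0 and g(1) = -0.354 < 0.
Binary case is linear: z₁(K₁−1)(1+ψ₁(K₂−1)) + z₂(K₂−1)(1+ψ₁(K₁−1)) = 0
⇒ ψ₁ = [z₁(K₁−1)+z₂(K₂−1)] / [−(K₁−1)(K₂−1)] = 1.0309/1.5274 = 0.675
Drum-1 compositions:
  1: x = 0.192, y = 0.679
  2: x = 0.808, y = 0.321
Drum-2 feed = drum-1 vapor: z₂ = (0.6793, 0.3207).
Drum 2:
Material balance + equilibrium reduce to Σ zᵢ(Kᵢ−1)/(1+ψ₂(Kᵢ−1)) = 0.
Check two-phase: ΣzᵢKᵢ = 1.365 > 1 and Σzᵢ/Kᵢ = 1.854 > 1, so g(0) = 0.365 > 0 and g(1) = -0.854 < 0.
Binary case is linear: z₁(K₁−1)(1+ψ₂(K₂−1)) + z₂(K₂−1)(1+ψ₂(K₁−1)) = 0
⇒ ψ₂ = [z₁(K₁−1)+z₂(K₂−1)] / [−(K₁−1)(K₂−1)] = 0.3648/0.7137 = 0.511
  1: x = 0.464, y = 0.885
  2: x = 0.536, y = 0.115

x_1 (drum 2) = 0.464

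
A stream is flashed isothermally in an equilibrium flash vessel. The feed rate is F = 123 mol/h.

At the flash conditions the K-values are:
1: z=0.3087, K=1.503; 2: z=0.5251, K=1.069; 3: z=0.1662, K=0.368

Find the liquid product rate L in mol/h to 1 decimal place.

L = 58.1 mol/h

Let ψ = V/F and solve Σ zᵢ(Kᵢ−1)/(1+ψ(Kᵢ−1)) = 0.
Feasibility: ΣzᵢKᵢ = 1.0865, Σzᵢ/Kᵢ = 1.1482 — both > 1, two phases present.
Newton–Raphson from ψ = 0.5:
  ψ = 0.5000: g = 0.00553, g' = -0.1941 → ψ = 0.5285
  ψ = 0.5285: g = -0.00009, g' = -0.2007 → ψ = 0.5280
Converged at ψ = 0.5280.
Then V = ψ·F = 0.5280·123 = 64.9 mol/h and L = F − V = 58.1 mol/h.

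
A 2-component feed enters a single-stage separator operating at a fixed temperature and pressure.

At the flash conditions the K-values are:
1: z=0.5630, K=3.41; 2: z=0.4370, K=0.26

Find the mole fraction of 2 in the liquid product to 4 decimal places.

Rachford–Rice: g(ψ) = Σ zᵢ(Kᵢ−1)/(1+ψ(Kᵢ−1)) = 0.
Feasibility: ΣzᵢKᵢ = 2.0334, Σzᵢ/Kᵢ = 1.8459 — both > 1, two phases present.
Binary case is linear: z₁(K₁−1)(1+ψ(K₂−1)) + z₂(K₂−1)(1+ψ(K₁−1)) = 0
⇒ ψ = [z₁(K₁−1)+z₂(K₂−1)] / [−(K₁−1)(K₂−1)] = 1.03345/1.78340 = 0.5795
Compositions from xᵢ = zᵢ/(1+ψ(Kᵢ−1)), yᵢ = Kᵢxᵢ:
  1: x = 0.2349, y = 0.8011
  2: x = 0.7651, y = 0.1989

x_2 = 0.7651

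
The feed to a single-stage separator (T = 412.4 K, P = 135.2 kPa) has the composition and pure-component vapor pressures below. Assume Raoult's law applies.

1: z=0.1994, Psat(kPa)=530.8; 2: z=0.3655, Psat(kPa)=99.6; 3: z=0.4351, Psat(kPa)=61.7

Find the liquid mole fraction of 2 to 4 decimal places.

Raoult's law: Kᵢ = Pᵢˢᵃᵗ/P = Pᵢˢᵃᵗ/135.2.
  K_1 = 530.8/135.2 = 3.926036, K_2 = 99.6/135.2 = 0.736686, K_3 = 61.7/135.2 = 0.456361
Newton iteration, β⁰ = 0.69:
  β = 0.6900: g = -0.30287, g' = -0.5545 → β = 0.1438
  β = 0.1438: g = 0.05408, g' = -1.0246 → β = 0.1965
  β = 0.1965: g = 0.00410, g' = -0.8775 → β = 0.2012
Converged at β = 0.2012.
Compositions from xᵢ = zᵢ/(1+β(Kᵢ−1)), yᵢ = Kᵢxᵢ:
  1: x = 0.1255, y = 0.4927
  2: x = 0.3860, y = 0.2843
  3: x = 0.4885, y = 0.2230

x_2 = 0.3860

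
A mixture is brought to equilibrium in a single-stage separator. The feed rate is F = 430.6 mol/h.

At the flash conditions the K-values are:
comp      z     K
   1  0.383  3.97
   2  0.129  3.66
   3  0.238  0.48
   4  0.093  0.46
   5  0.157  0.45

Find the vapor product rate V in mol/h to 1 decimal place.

V = 340.3 mol/h

Iterate (Newton) starting at β = 0.5:
  β = 0.500: g = 0.2499, g' = -0.974 → β = 0.757
  β = 0.757: g = 0.0274, g' = -0.813 → β = 0.790
Converged at β = 0.790.
Then V = β·F = 0.7903·430.6 = 340.3 mol/h and L = F − V = 90.3 mol/h.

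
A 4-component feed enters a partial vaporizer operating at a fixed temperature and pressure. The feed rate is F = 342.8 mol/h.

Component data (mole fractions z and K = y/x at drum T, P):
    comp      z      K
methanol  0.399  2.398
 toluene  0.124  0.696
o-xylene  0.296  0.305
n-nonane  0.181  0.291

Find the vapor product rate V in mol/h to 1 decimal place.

Newton iteration, ψ⁰ = 0.69:
  ψ = 0.690: g = -0.4103, g' = -1.097 → ψ = 0.316
  ψ = 0.316: g = -0.0838, g' = -0.775 → ψ = 0.208
  ψ = 0.208: g = 0.0010, g' = -0.802 → ψ = 0.209
Converged at ψ = 0.209.
Then V = ψ·F = 0.2091·342.8 = 71.7 mol/h and L = F − V = 271.1 mol/h.

V = 71.7 mol/h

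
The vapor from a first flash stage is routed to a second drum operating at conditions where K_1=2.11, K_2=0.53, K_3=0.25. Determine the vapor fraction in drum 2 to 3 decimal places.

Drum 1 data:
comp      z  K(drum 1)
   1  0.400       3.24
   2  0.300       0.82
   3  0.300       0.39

V/F (drum 2) = 0.457

Drum 1:
Newton iteration, ψ₁⁰ = 0.5:
  ψ₁ = 0.500: g = 0.1000, g' = -0.689 → ψ₁ = 0.645
  ψ₁ = 0.645: g = 0.0037, g' = -0.652 → ψ₁ = 0.651
Converged at ψ₁ = 0.651.
Drum-1 compositions:
  1: x = 0.163, y = 0.527
  2: x = 0.340, y = 0.279
  3: x = 0.497, y = 0.194
Drum-2 feed = drum-1 vapor: z₂ = (0.5274, 0.2786, 0.1940).
Drum 2:
Iterate (Newton) starting at ψ₂ = 0.63:
  ψ₂ = 0.630: g = -0.1174, g' = -0.741 → ψ₂ = 0.472
  ψ₂ = 0.472: g = -0.0092, g' = -0.643 → ψ₂ = 0.457
Converged at ψ₂ = 0.457.
  1: x = 0.350, y = 0.738
  2: x = 0.355, y = 0.188
  3: x = 0.295, y = 0.074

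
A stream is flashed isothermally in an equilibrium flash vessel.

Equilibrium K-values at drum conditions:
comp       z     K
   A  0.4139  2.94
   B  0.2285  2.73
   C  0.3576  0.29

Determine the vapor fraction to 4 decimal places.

ψ = 0.7128

Let ψ = V/F and solve Σ zᵢ(Kᵢ−1)/(1+ψ(Kᵢ−1)) = 0.
g(0) = ΣzᵢKᵢ − 1 = 0.9444 and g(1) = 1 − Σzᵢ/Kᵢ = -0.4576, so a root lies in (0, 1).
Newton–Raphson from ψ = 0.5:
  ψ = 0.5000: g = 0.22592, g' = -1.0313 → ψ = 0.7191
  ψ = 0.7191: g = -0.00729, g' = -1.1598 → ψ = 0.7128
Converged at ψ = 0.7128.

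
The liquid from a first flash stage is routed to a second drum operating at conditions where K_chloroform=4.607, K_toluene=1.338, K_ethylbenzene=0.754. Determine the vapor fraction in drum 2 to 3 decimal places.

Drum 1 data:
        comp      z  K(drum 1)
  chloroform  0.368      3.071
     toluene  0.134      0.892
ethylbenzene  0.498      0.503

V/F (drum 2) = 0.746

Drum 1:
Let ψ₁ = V/F and solve Σ zᵢ(Kᵢ−1)/(1+ψ₁(Kᵢ−1)) = 0.
g(0) = ΣzᵢKᵢ − 1 = 0.500 and g(1) = 1 − Σzᵢ/Kᵢ = -0.260, so a root lies in (0, 1).
Newton iteration, ψ₁⁰ = 0.5:
  ψ₁ = 0.500: g = 0.0298, g' = -0.601 → ψ₁ = 0.550
  ψ₁ = 0.550: g = 0.0005, g' = -0.580 → ψ₁ = 0.551
Converged at ψ₁ = 0.551.
Drum-1 compositions:
  chloroform: x = 0.172, y = 0.528
  toluene: x = 0.142, y = 0.127
  ethylbenzene: x = 0.686, y = 0.345
Drum-2 feed = drum-1 liquid: z₂ = (0.1720, 0.1425, 0.6856).
Drum 2:
Iterate (Newton) starting at ψ₂ = 0.58:
  ψ₂ = 0.580: g = 0.0441, g' = -0.302 → ψ₂ = 0.726
  ψ₂ = 0.726: g = 0.0047, g' = -0.243 → ψ₂ = 0.746
Converged at ψ₂ = 0.746.
  chloroform: x = 0.047, y = 0.215
  toluene: x = 0.114, y = 0.152
  ethylbenzene: x = 0.840, y = 0.633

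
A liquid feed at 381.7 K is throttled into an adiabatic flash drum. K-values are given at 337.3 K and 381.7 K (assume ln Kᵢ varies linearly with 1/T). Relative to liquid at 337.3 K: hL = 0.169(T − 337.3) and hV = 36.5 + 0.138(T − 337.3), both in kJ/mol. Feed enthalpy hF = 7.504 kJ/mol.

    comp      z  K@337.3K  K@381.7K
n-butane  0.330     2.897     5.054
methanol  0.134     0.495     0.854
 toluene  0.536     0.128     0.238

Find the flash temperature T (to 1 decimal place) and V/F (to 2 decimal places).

Adiabatic flash: solve Rachford–Rice at each trial T, then check hF = ψ·hV(T) + (1−ψ)·hL(T).
  T = 337.3 K: K = (2.897, 0.495, 0.128), RR gives ψ = 0.059, H_out = 2.166 kJ/mol
  T = 381.7 K: K = (5.054, 0.854, 0.238), RR gives ψ = 0.334, H_out = 19.232 kJ/mol
  T = 359.5 K: K = (3.893, 0.661, 0.178), RR gives ψ = 0.218, H_out = 11.549 kJ/mol
  T = 348.4 K: K = (3.374, 0.575, 0.152), RR gives ψ = 0.147, H_out = 7.203 kJ/mol
  T = 353.9 K: K = (3.626, 0.617, 0.164), RR gives ψ = 0.184, H_out = 9.420 kJ/mol
  T = 351.1 K: K = (3.496, 0.595, 0.158), RR gives ψ = 0.166, H_out = 8.309 kJ/mol
  T = 349.8 K: K = (3.437, 0.585, 0.155), RR gives ψ = 0.157, H_out = 7.781 kJ/mol
Linear interpolation between T = 348.4 (H_out = 7.203) and T = 349.8 (H_out = 7.781) on hF = 7.504 gives T ≈ 349.1 K, at which ψ = 0.15.

T = 349.1 K, V/F = 0.15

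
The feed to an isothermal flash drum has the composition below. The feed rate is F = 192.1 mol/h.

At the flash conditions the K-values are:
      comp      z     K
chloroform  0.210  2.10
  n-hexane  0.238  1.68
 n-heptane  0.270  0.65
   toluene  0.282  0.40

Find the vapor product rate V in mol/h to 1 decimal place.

V = 55.8 mol/h

Let β = V/F and solve Σ zᵢ(Kᵢ−1)/(1+β(Kᵢ−1)) = 0.
Feasibility: ΣzᵢKᵢ = 1.129, Σzᵢ/Kᵢ = 1.362 — both > 1, two phases present.
Iterate (Newton) starting at β = 0.5:
  β = 0.500: g = -0.0865, g' = -0.423 → β = 0.296
  β = 0.296: g = -0.0020, g' = -0.412 → β = 0.291
Converged at β = 0.291.
Then V = β·F = 0.2907·192.1 = 55.8 mol/h and L = F − V = 136.3 mol/h.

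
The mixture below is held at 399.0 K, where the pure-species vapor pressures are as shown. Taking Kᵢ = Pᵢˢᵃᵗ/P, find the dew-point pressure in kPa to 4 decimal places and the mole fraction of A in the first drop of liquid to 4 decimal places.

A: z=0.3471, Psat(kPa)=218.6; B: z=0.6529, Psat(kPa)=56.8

Pdew = 76.4377 kPa, x_A = 0.1214

At the dew point ψ → 1, so Σzᵢ/Kᵢ = 1 with Kᵢ = Pᵢˢᵃᵗ/P ⇒ 1/P = Σzᵢ/Pᵢˢᵃᵗ.
1/P = 0.3471/218.6 + 0.6529/56.8 = 0.0130825 ⇒ P = 76.4377 kPa
xᵢ = zᵢP/Pᵢˢᵃᵗ ⇒ x_A = 0.3471·76.4377/218.6 = 0.1214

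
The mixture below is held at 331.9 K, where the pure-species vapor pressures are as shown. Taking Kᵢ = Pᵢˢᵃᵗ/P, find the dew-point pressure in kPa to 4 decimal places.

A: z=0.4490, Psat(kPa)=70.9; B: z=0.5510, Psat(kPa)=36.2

At the dew point ψ → 1, so Σzᵢ/Kᵢ = 1 with Kᵢ = Pᵢˢᵃᵗ/P ⇒ 1/P = Σzᵢ/Pᵢˢᵃᵗ.
1/P = 0.4490/70.9 + 0.5510/36.2 = 0.0215539 ⇒ P = 46.3954 kPa

Pdew = 46.3954 kPa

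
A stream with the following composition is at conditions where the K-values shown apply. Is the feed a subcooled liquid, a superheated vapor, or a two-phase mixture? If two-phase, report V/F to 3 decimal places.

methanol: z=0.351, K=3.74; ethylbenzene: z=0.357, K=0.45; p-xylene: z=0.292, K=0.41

two-phase, V/F = 0.381

ΣzᵢKᵢ = 1.593; Σzᵢ/Kᵢ = 1.599.
Both exceed 1, so a two-phase solution exists.
Material balance + equilibrium reduce to Σ zᵢ(Kᵢ−1)/(1+ψ(Kᵢ−1)) = 0.
Iterate (Newton) starting at ψ = 0.5:
  ψ = 0.500: g = -0.1094, g' = -0.879 → ψ = 0.376
  ψ = 0.376: g = 0.0052, g' = -0.979 → ψ = 0.381
Converged at ψ = 0.381.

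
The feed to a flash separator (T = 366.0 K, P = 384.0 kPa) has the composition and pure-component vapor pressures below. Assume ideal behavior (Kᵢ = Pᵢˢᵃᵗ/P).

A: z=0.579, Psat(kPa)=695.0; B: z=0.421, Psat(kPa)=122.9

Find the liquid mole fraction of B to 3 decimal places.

Raoult's law: Kᵢ = Pᵢˢᵃᵗ/P = Pᵢˢᵃᵗ/384.0.
  K_A = 695.0/384.0 = 1.80990, K_B = 122.9/384.0 = 0.32005
Iterate (Newton) starting at ψ = 0.5:
  ψ = 0.500: g = -0.0999, g' = -0.639 → ψ = 0.344
  ψ = 0.344: g = -0.0067, g' = -0.564 → ψ = 0.332
Converged at ψ = 0.332.
Compositions from xᵢ = zᵢ/(1+ψ(Kᵢ−1)), yᵢ = Kᵢxᵢ:
  A: x = 0.456, y = 0.826
  B: x = 0.544, y = 0.174

x_B = 0.544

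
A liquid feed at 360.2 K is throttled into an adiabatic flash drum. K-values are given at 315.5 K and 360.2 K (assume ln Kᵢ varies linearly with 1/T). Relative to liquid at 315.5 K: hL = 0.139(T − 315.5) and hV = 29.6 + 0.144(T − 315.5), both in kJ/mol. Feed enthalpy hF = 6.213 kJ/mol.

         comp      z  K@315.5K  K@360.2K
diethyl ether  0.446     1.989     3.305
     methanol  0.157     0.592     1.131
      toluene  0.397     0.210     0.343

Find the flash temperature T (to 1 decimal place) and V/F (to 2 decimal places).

Adiabatic flash: solve Rachford–Rice at each trial T, then check hF = ψ·hV(T) + (1−ψ)·hL(T).
  T = 315.5 K: K = (1.989, 0.592, 0.210), RR gives ψ = 0.091, H_out = 2.703 kJ/mol
  T = 360.2 K: K = (3.305, 1.131, 0.343), RR gives ψ = 0.622, H_out = 24.775 kJ/mol
  T = 337.9 K: K = (2.609, 0.837, 0.273), RR gives ψ = 0.402, H_out = 15.072 kJ/mol
  T = 326.7 K: K = (2.289, 0.708, 0.240), RR gives ψ = 0.267, H_out = 9.461 kJ/mol
  T = 321.1 K: K = (2.136, 0.648, 0.225), RR gives ψ = 0.186, H_out = 6.279 kJ/mol
  T = 318.3 K: K = (2.062, 0.620, 0.217), RR gives ψ = 0.141, H_out = 4.550 kJ/mol
  T = 319.7 K: K = (2.099, 0.634, 0.221), RR gives ψ = 0.164, H_out = 5.428 kJ/mol
Linear interpolation between T = 319.7 (H_out = 5.428) and T = 321.1 (H_out = 6.279) on hF = 6.213 gives T ≈ 321.0 K, at which ψ = 0.18.

T = 321.0 K, V/F = 0.18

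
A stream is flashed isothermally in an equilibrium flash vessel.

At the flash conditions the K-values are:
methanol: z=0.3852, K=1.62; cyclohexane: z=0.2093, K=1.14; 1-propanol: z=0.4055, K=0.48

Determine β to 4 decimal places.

Rachford–Rice: g(β) = Σ zᵢ(Kᵢ−1)/(1+β(Kᵢ−1)) = 0.
g(0) = ΣzᵢKᵢ − 1 = 0.0573 and g(1) = 1 − Σzᵢ/Kᵢ = -0.2662, so a root lies in (0, 1).
Newton–Raphson from β = 0.5:
  β = 0.5000: g = -0.07525, g' = -0.2901 → β = 0.2406
  β = 0.2406: g = -0.00484, g' = -0.2592 → β = 0.2219
Converged at β = 0.2219.

β = 0.2219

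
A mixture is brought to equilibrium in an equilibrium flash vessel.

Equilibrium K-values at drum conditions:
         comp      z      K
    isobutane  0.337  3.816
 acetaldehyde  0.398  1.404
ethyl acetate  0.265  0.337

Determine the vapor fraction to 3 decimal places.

ψ = 0.846

Rachford–Rice: g(ψ) = Σ zᵢ(Kᵢ−1)/(1+ψ(Kᵢ−1)) = 0.
Feasibility: ΣzᵢKᵢ = 1.934, Σzᵢ/Kᵢ = 1.158 — both > 1, two phases present.
Newton iteration, ψ⁰ = 0.5:
  ψ = 0.500: g = 0.2651, g' = -0.766 → ψ = 0.846
Converged at ψ = 0.846.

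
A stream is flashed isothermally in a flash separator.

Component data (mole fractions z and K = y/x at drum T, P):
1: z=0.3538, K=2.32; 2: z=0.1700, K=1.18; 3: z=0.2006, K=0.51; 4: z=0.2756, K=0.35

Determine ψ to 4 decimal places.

ψ = 0.3459

Iterate (Newton) starting at ψ = 0.45:
  ψ = 0.4500: g = -0.05801, g' = -0.5592 → ψ = 0.3463
  ψ = 0.3463: g = -0.00023, g' = -0.5590 → ψ = 0.3459
Converged at ψ = 0.3459.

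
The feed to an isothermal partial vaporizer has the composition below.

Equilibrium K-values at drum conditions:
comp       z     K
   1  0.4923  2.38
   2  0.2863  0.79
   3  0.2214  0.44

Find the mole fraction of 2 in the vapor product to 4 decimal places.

Rachford–Rice: g(ψ) = Σ zᵢ(Kᵢ−1)/(1+ψ(Kᵢ−1)) = 0.
Check two-phase: ΣzᵢKᵢ = 1.4953 > 1 and Σzᵢ/Kᵢ = 1.0724 > 1, so g(0) = 0.4953 > 0 and g(1) = -0.0724 < 0.
Newton–Raphson from ψ = 0.5:
  ψ = 0.5000: g = 0.16262, g' = -0.4780 → ψ = 0.8402
  ψ = 0.8402: g = 0.00742, g' = -0.4673 → ψ = 0.8561
  ψ = 0.8561: g = -0.00004, g' = -0.4720 → ψ = 0.8560
Converged at ψ = 0.8560.
Compositions from xᵢ = zᵢ/(1+ψ(Kᵢ−1)), yᵢ = Kᵢxᵢ:
  1: x = 0.2257, y = 0.5371
  2: x = 0.3490, y = 0.2757
  3: x = 0.4253, y = 0.1871

y_2 = 0.2757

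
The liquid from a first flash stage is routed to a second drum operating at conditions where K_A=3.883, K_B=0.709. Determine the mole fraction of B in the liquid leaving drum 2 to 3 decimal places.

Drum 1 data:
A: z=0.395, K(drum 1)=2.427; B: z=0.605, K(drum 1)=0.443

Drum 1:
Let ψ₁ = V/F and solve Σ zᵢ(Kᵢ−1)/(1+ψ₁(Kᵢ−1)) = 0.
g(0) = ΣzᵢKᵢ − 1 = 0.227 and g(1) = 1 − Σzᵢ/Kᵢ = -0.528, so a root lies in (0, 1).
Binary case is linear: z₁(K₁−1)(1+ψ₁(K₂−1)) + z₂(K₂−1)(1+ψ₁(K₁−1)) = 0
⇒ ψ₁ = [z₁(K₁−1)+z₂(K₂−1)] / [−(K₁−1)(K₂−1)] = 0.2267/0.7948 = 0.285
Drum-1 compositions:
  A: x = 0.281, y = 0.681
  B: x = 0.719, y = 0.319
Drum-2 feed = drum-1 liquid: z₂ = (0.2807, 0.7193).
Drum 2:
Let ψ₂ = V/F and solve Σ zᵢ(Kᵢ−1)/(1+ψ₂(Kᵢ−1)) = 0.
Feasibility: ΣzᵢKᵢ = 1.600, Σzᵢ/Kᵢ = 1.087 — both > 1, two phases present.
Newton iteration, ψ₂⁰ = 0.5:
  ψ₂ = 0.500: g = 0.0866, g' = -0.475 → ψ₂ = 0.682
  ψ₂ = 0.682: g = 0.0116, g' = -0.360 → ψ₂ = 0.715
Converged at ψ₂ = 0.715.
  A: x = 0.092, y = 0.356
  B: x = 0.908, y = 0.644

x_B (drum 2) = 0.908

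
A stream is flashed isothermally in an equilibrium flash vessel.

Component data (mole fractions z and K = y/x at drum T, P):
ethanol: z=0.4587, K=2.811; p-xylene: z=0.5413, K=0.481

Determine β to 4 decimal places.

β = 0.5849

Let β = V/F and solve Σ zᵢ(Kᵢ−1)/(1+β(Kᵢ−1)) = 0.
g(0) = ΣzᵢKᵢ − 1 = 0.5498 and g(1) = 1 − Σzᵢ/Kᵢ = -0.2885, so a root lies in (0, 1).
Binary case is linear: z₁(K₁−1)(1+β(K₂−1)) + z₂(K₂−1)(1+β(K₁−1)) = 0
⇒ β = [z₁(K₁−1)+z₂(K₂−1)] / [−(K₁−1)(K₂−1)] = 0.54977/0.93991 = 0.5849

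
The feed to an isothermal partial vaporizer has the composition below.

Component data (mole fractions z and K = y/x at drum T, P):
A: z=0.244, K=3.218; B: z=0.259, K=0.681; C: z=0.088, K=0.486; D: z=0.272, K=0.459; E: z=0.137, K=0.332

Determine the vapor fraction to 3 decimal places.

ψ = 0.159

Rachford–Rice: g(ψ) = Σ zᵢ(Kᵢ−1)/(1+ψ(Kᵢ−1)) = 0.
Check two-phase: ΣzᵢKᵢ = 1.175 > 1 and Σzᵢ/Kᵢ = 1.642 > 1, so g(0) = 0.175 > 0 and g(1) = -0.642 < 0.
Newton iteration, ψ⁰ = 0.5:
  ψ = 0.500: g = -0.2417, g' = -0.637 → ψ = 0.120
  ψ = 0.120: g = 0.0361, g' = -0.966 → ψ = 0.158
  ψ = 0.158: g = 0.0015, g' = -0.887 → ψ = 0.159
Converged at ψ = 0.159.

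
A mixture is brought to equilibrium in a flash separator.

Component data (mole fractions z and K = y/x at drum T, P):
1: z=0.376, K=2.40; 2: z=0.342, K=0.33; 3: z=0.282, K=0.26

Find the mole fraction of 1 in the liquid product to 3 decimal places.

Material balance + equilibrium reduce to Σ zᵢ(Kᵢ−1)/(1+ψ(Kᵢ−1)) = 0.
g(0) = ΣzᵢKᵢ − 1 = 0.089 and g(1) = 1 − Σzᵢ/Kᵢ = -1.278, so a root lies in (0, 1).
Iterate (Newton) starting at ψ = 0.5:
  ψ = 0.500: g = -0.3662, g' = -0.991 → ψ = 0.131
  ψ = 0.131: g = -0.0371, g' = -0.900 → ψ = 0.089
  ψ = 0.089: g = 0.0006, g' = -0.933 → ψ = 0.090
Converged at ψ = 0.090.
Compositions from xᵢ = zᵢ/(1+ψ(Kᵢ−1)), yᵢ = Kᵢxᵢ:
  1: x = 0.334, y = 0.801
  2: x = 0.364, y = 0.120
  3: x = 0.302, y = 0.079

x_1 = 0.334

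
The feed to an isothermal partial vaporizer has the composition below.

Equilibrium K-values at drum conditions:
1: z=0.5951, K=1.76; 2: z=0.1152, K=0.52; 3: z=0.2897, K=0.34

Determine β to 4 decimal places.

Rachford–Rice: g(β) = Σ zᵢ(Kᵢ−1)/(1+β(Kᵢ−1)) = 0.
Feasibility: ΣzᵢKᵢ = 1.2058, Σzᵢ/Kᵢ = 1.4117 — both > 1, two phases present.
Newton iteration, β⁰ = 0.3:
  β = 0.3000: g = 0.06530, g' = -0.4604 → β = 0.4418
  β = 0.4418: g = -0.00151, g' = -0.4869 → β = 0.4387
Converged at β = 0.4387.

β = 0.4387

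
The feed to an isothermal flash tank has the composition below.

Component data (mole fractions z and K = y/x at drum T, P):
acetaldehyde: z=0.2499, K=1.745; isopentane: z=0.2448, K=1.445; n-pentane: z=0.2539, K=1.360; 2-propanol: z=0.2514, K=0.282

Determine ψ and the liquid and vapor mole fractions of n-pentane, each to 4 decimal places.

Material balance + equilibrium reduce to Σ zᵢ(Kᵢ−1)/(1+ψ(Kᵢ−1)) = 0.
g(0) = ΣzᵢKᵢ − 1 = 0.2060 and g(1) = 1 − Σzᵢ/Kᵢ = -0.3908, so a root lies in (0, 1).
Newton iteration, ψ⁰ = 0.55:
  ψ = 0.5500: g = -0.00243, g' = -0.4780 → ψ = 0.5449
Converged at ψ = 0.5449.
Compositions from xᵢ = zᵢ/(1+ψ(Kᵢ−1)), yᵢ = Kᵢxᵢ:
  acetaldehyde: x = 0.1777, y = 0.3102
  isopentane: x = 0.1970, y = 0.2847
  n-pentane: x = 0.2123, y = 0.2887
  2-propanol: x = 0.4130, y = 0.1165

ψ = 0.5449, x_n-pentane = 0.2123, y_n-pentane = 0.2887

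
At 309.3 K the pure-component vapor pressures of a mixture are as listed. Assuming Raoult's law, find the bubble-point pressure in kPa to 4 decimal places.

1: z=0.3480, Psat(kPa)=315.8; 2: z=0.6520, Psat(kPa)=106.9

At the bubble point ψ → 0, so ΣzᵢKᵢ = 1 with Kᵢ = Pᵢˢᵃᵗ/P ⇒ P = ΣzᵢPᵢˢᵃᵗ.
P = 0.3480·315.8 + 0.6520·106.9 = 179.5972 kPa

Pbub = 179.5972 kPa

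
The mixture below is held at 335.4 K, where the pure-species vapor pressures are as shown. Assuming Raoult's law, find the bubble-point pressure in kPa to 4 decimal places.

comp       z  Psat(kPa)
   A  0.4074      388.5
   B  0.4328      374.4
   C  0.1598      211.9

Pbub = 354.1768 kPa

At the bubble point ψ → 0, so ΣzᵢKᵢ = 1 with Kᵢ = Pᵢˢᵃᵗ/P ⇒ P = ΣzᵢPᵢˢᵃᵗ.
P = 0.4074·388.5 + 0.4328·374.4 + 0.1598·211.9 = 354.1768 kPa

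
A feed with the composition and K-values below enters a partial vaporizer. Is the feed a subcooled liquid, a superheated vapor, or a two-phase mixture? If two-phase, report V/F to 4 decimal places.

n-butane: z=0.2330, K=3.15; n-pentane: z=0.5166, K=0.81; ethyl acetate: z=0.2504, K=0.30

two-phase, V/F = 0.2659

ΣzᵢKᵢ = 1.2275; Σzᵢ/Kᵢ = 1.5464.
Both exceed 1, so a two-phase solution exists.
Rachford–Rice: g(ψ) = Σ zᵢ(Kᵢ−1)/(1+ψ(Kᵢ−1)) = 0.
Newton iteration, ψ⁰ = 0.5:
  ψ = 0.5000: g = -0.13670, g' = -0.5633 → ψ = 0.2573
  ψ = 0.2573: g = 0.00552, g' = -0.6496 → ψ = 0.2658
  ψ = 0.2658: g = 0.00003, g' = -0.6420 → ψ = 0.2659
Converged at ψ = 0.2659.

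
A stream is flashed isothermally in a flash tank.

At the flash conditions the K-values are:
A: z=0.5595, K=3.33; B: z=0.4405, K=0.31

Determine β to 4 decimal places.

β = 0.6218

Rachford–Rice: g(β) = Σ zᵢ(Kᵢ−1)/(1+β(Kᵢ−1)) = 0.
Feasibility: ΣzᵢKᵢ = 1.9997, Σzᵢ/Kᵢ = 1.5890 — both > 1, two phases present.
Binary case is linear: z₁(K₁−1)(1+β(K₂−1)) + z₂(K₂−1)(1+β(K₁−1)) = 0
⇒ β = [z₁(K₁−1)+z₂(K₂−1)] / [−(K₁−1)(K₂−1)] = 0.99969/1.60770 = 0.6218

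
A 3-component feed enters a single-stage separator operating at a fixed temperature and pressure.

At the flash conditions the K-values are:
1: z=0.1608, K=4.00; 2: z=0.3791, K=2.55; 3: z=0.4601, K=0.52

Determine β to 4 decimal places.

Newton iteration, β⁰ = 0.5:
  β = 0.5000: g = 0.23342, g' = -0.7042 → β = 0.8315
  β = 0.8315: g = 0.02724, g' = -0.5860 → β = 0.8780
  β = 0.8780: g = -0.00007, g' = -0.5897 → β = 0.8779
Converged at β = 0.8779.

β = 0.8779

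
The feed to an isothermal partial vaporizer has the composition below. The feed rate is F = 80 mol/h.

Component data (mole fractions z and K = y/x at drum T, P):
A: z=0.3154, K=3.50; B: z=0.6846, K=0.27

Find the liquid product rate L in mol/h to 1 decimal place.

Rachford–Rice: g(ψ) = Σ zᵢ(Kᵢ−1)/(1+ψ(Kᵢ−1)) = 0.
g(0) = ΣzᵢKᵢ − 1 = 0.2887 and g(1) = 1 − Σzᵢ/Kᵢ = -1.6257, so a root lies in (0, 1).
Binary case is linear: z₁(K₁−1)(1+ψ(K₂−1)) + z₂(K₂−1)(1+ψ(K₁−1)) = 0
⇒ ψ = [z₁(K₁−1)+z₂(K₂−1)] / [−(K₁−1)(K₂−1)] = 0.28874/1.82500 = 0.1582
Then V = ψ·F = 0.1582·80 = 12.7 mol/h and L = F − V = 67.3 mol/h.

L = 67.3 mol/h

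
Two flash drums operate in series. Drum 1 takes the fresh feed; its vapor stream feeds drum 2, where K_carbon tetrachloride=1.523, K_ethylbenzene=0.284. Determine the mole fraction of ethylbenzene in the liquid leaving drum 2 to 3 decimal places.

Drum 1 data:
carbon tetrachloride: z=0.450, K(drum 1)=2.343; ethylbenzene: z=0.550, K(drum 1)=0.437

x_ethylbenzene (drum 2) = 0.422

Drum 1:
Binary case is linear: z₁(K₁−1)(1+ψ₁(K₂−1)) + z₂(K₂−1)(1+ψ₁(K₁−1)) = 0
⇒ ψ₁ = [z₁(K₁−1)+z₂(K₂−1)] / [−(K₁−1)(K₂−1)] = 0.2947/0.7561 = 0.390
Drum-1 compositions:
  carbon tetrachloride: x = 0.295, y = 0.692
  ethylbenzene: x = 0.705, y = 0.308
Drum-2 feed = drum-1 vapor: z₂ = (0.6921, 0.3079).
Drum 2:
Binary case is linear: z₁(K₁−1)(1+ψ₂(K₂−1)) + z₂(K₂−1)(1+ψ₂(K₁−1)) = 0
⇒ ψ₂ = [z₁(K₁−1)+z₂(K₂−1)] / [−(K₁−1)(K₂−1)] = 0.1415/0.3745 = 0.378
  carbon tetrachloride: x = 0.578, y = 0.880
  ethylbenzene: x = 0.422, y = 0.120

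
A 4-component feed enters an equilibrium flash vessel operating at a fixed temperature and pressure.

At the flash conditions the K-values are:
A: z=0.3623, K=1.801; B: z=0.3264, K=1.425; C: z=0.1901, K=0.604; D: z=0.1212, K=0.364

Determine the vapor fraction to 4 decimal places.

Newton–Raphson from ψ = 0.5:
  ψ = 0.5000: g = 0.11473, g' = -0.3104 → ψ = 0.8697
  ψ = 0.8697: g = -0.01498, g' = -0.4270 → ψ = 0.8346
  ψ = 0.8346: g = -0.00040, g' = -0.4048 → ψ = 0.8336
Converged at ψ = 0.8336.

ψ = 0.8336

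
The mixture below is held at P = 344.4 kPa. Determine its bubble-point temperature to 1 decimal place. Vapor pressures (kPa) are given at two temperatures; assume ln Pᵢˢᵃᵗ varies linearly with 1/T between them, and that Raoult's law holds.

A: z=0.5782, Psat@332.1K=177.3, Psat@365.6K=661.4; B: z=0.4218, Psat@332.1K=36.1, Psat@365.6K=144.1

T = 358.7 K

Bubble-point temperature: ΣzᵢPᵢˢᵃᵗ(T) = P. Interpolate ln Pᵢˢᵃᵗ = aᵢ + bᵢ/T.
  T = 332.1 K: ΣzᵢPᵢˢᵃᵗ = 117.74 kPa
  T = 365.6 K: ΣzᵢPᵢˢᵃᵗ = 443.20 kPa
  T = 348.9 K: ΣzᵢPᵢˢᵃᵗ = 236.27 kPa
  T = 357.2 K: ΣzᵢPᵢˢᵃᵗ = 325.37 kPa
  T = 361.4 K: ΣzᵢPᵢˢᵃᵗ = 380.42 kPa
  T = 359.3 K: ΣzᵢPᵢˢᵃᵗ = 351.98 kPa
Interpolating between 357.2 K and 359.3 K gives T ≈ 358.7 K.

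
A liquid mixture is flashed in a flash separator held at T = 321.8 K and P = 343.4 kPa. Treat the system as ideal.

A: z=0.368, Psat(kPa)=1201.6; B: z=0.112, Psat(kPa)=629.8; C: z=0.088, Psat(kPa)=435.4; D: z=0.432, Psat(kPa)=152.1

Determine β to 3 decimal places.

β = 0.727

Raoult's law: Kᵢ = Pᵢˢᵃᵗ/P = Pᵢˢᵃᵗ/343.4.
  K_A = 1201.6/343.4 = 3.49913, K_B = 629.8/343.4 = 1.83401, K_C = 435.4/343.4 = 1.26791, K_D = 152.1/343.4 = 0.44292
Material balance + equilibrium reduce to Σ zᵢ(Kᵢ−1)/(1+β(Kᵢ−1)) = 0.
Feasibility: ΣzᵢKᵢ = 1.796, Σzᵢ/Kᵢ = 1.211 — both > 1, two phases present.
Newton–Raphson from β = 0.45:
  β = 0.450: g = 0.2007, g' = -0.794 → β = 0.703
  β = 0.703: g = 0.0170, g' = -0.700 → β = 0.727
Converged at β = 0.727.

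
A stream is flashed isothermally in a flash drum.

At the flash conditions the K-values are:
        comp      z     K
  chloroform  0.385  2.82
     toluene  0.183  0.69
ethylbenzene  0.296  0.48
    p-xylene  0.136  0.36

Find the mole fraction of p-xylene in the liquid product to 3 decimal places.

x_p-xylene = 0.190

Rachford–Rice: g(V/F) = Σ zᵢ(Kᵢ−1)/(1+V/F(Kᵢ−1)) = 0.
Feasibility: ΣzᵢKᵢ = 1.403, Σzᵢ/Kᵢ = 1.396 — both > 1, two phases present.
Newton iteration, V/F⁰ = 0.44:
  V/F = 0.440: g = 0.0027, g' = -0.659 → V/F = 0.444
Converged at V/F = 0.444.
Compositions from xᵢ = zᵢ/(1+V/F(Kᵢ−1)), yᵢ = Kᵢxᵢ:
  chloroform: x = 0.213, y = 0.600
  toluene: x = 0.212, y = 0.146
  ethylbenzene: x = 0.385, y = 0.185
  p-xylene: x = 0.190, y = 0.068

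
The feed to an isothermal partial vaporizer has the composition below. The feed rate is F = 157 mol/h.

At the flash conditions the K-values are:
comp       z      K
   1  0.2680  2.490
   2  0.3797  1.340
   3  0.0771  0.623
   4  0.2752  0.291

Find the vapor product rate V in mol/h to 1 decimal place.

V = 78.8 mol/h

Let β = V/F and solve Σ zᵢ(Kᵢ−1)/(1+β(Kᵢ−1)) = 0.
Feasibility: ΣzᵢKᵢ = 1.3042, Σzᵢ/Kᵢ = 1.4604 — both > 1, two phases present.
Newton iteration, β⁰ = 0.5:
  β = 0.5000: g = 0.00109, g' = -0.5761 → β = 0.5019
Converged at β = 0.5019.
Then V = β·F = 0.5019·157 = 78.8 mol/h and L = F − V = 78.2 mol/h.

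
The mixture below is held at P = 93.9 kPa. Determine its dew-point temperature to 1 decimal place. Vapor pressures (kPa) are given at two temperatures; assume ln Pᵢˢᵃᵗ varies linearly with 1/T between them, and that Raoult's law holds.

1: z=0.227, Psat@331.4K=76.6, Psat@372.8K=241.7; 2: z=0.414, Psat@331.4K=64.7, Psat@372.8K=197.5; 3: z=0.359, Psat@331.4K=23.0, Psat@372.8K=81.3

T = 359.5 K

Dew-point temperature: Σzᵢ·P/Pᵢˢᵃᵗ(T) = 1. Interpolate ln Pᵢˢᵃᵗ = aᵢ + bᵢ/T.
  T = 331.4 K: ΣzᵢP/Pᵢˢᵃᵗ = 2.3448
  T = 372.8 K: ΣzᵢP/Pᵢˢᵃᵗ = 0.6997
  T = 352.1 K: ΣzᵢP/Pᵢˢᵃᵗ = 1.2354
  T = 362.5 K: ΣzᵢP/Pᵢˢᵃᵗ = 0.9208
  T = 357.3 K: ΣzᵢP/Pᵢˢᵃᵗ = 1.0643
  T = 359.9 K: ΣzᵢP/Pᵢˢᵃᵗ = 0.9894
Interpolating between 357.3 K and 359.9 K gives T ≈ 359.5 K.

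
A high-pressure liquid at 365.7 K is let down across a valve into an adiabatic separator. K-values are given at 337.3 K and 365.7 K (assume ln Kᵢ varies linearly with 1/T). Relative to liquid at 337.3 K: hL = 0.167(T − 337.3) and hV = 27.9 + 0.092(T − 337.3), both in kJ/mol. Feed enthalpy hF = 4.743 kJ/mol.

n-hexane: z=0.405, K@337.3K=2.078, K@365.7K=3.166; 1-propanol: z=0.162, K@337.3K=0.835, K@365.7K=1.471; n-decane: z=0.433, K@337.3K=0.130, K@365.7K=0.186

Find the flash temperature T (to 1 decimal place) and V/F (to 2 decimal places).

T = 342.6 K, V/F = 0.14

Adiabatic flash: solve Rachford–Rice at each trial T, then check hF = ψ·hV(T) + (1−ψ)·hL(T).
  T = 337.3 K: K = (2.078, 0.835, 0.130), RR gives ψ = 0.042, H_out = 1.164 kJ/mol
  T = 365.7 K: K = (3.166, 1.471, 0.186), RR gives ψ = 0.410, H_out = 15.299 kJ/mol
  T = 351.5 K: K = (2.587, 1.121, 0.157), RR gives ψ = 0.266, H_out = 9.513 kJ/mol
  T = 344.4 K: K = (2.324, 0.970, 0.143), RR gives ψ = 0.168, H_out = 5.791 kJ/mol
  T = 340.9 K: K = (2.200, 0.902, 0.136), RR gives ψ = 0.110, H_out = 3.649 kJ/mol
  T = 342.6 K: K = (2.260, 0.935, 0.140), RR gives ψ = 0.139, H_out = 4.719 kJ/mol
Linear interpolation between T = 342.6 (H_out = 4.719) and T = 344.4 (H_out = 5.791) on hF = 4.743 gives T ≈ 342.6 K, at which ψ = 0.14.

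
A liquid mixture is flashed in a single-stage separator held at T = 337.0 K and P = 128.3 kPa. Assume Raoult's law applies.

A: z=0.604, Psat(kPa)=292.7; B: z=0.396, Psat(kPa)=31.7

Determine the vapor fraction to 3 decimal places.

ψ = 0.493

Raoult's law: Kᵢ = Pᵢˢᵃᵗ/P = Pᵢˢᵃᵗ/128.3.
  K_A = 292.7/128.3 = 2.28137, K_B = 31.7/128.3 = 0.24708
Let ψ = V/F and solve Σ zᵢ(Kᵢ−1)/(1+ψ(Kᵢ−1)) = 0.
g(0) = ΣzᵢKᵢ − 1 = 0.476 and g(1) = 1 − Σzᵢ/Kᵢ = -0.867, so a root lies in (0, 1).
Newton–Raphson from ψ = 0.57:
  ψ = 0.570: g = -0.0750, g' = -1.020 → ψ = 0.496
  ψ = 0.496: g = -0.0031, g' = -0.943 → ψ = 0.493
Converged at ψ = 0.493.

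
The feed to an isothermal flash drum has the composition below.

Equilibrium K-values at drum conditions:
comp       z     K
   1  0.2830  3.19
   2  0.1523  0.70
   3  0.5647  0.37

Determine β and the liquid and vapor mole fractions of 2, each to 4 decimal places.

β = 0.1750, x_2 = 0.1607, y_2 = 0.1125

Material balance + equilibrium reduce to Σ zᵢ(Kᵢ−1)/(1+β(Kᵢ−1)) = 0.
g(0) = ΣzᵢKᵢ − 1 = 0.2183 and g(1) = 1 − Σzᵢ/Kᵢ = -0.8325, so a root lies in (0, 1).
Newton–Raphson from β = 0.5:
  β = 0.5000: g = -0.27728, g' = -0.8059 → β = 0.1559
  β = 0.1559: g = 0.01955, g' = -1.0449 → β = 0.1746
  β = 0.1746: g = 0.00035, g' = -1.0084 → β = 0.1750
Converged at β = 0.1750.
Compositions from xᵢ = zᵢ/(1+β(Kᵢ−1)), yᵢ = Kᵢxᵢ:
  1: x = 0.2046, y = 0.6527
  2: x = 0.1607, y = 0.1125
  3: x = 0.6347, y = 0.2348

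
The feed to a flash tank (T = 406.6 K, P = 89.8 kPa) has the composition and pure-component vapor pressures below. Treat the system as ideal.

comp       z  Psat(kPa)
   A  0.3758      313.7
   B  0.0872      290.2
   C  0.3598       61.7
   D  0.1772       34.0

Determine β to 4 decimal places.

Raoult's law: Kᵢ = Pᵢˢᵃᵗ/P = Pᵢˢᵃᵗ/89.8.
  K_A = 313.7/89.8 = 3.493318, K_B = 290.2/89.8 = 3.231626, K_C = 61.7/89.8 = 0.687082, K_D = 34.0/89.8 = 0.378619
Rachford–Rice: g(β) = Σ zᵢ(Kᵢ−1)/(1+β(Kᵢ−1)) = 0.
Feasibility: ΣzᵢKᵢ = 1.9089, Σzᵢ/Kᵢ = 1.1262 — both > 1, two phases present.
Iterate (Newton) starting at β = 0.4:
  β = 0.4000: g = 0.29671, g' = -0.8740 → β = 0.7395
  β = 0.7395: g = 0.05272, g' = -0.6446 → β = 0.8213
  β = 0.8213: g = -0.00025, g' = -0.6548 → β = 0.8209
Converged at β = 0.8209.

β = 0.8209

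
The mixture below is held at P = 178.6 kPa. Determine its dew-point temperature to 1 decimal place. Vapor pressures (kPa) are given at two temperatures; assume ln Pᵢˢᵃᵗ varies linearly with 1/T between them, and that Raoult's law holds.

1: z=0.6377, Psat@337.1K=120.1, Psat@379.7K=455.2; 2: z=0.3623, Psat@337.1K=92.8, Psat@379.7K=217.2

T = 354.9 K

Dew-point temperature: Σzᵢ·P/Pᵢˢᵃᵗ(T) = 1. Interpolate ln Pᵢˢᵃᵗ = aᵢ + bᵢ/T.
  T = 337.1 K: ΣzᵢP/Pᵢˢᵃᵗ = 1.6456
  T = 379.7 K: ΣzᵢP/Pᵢˢᵃᵗ = 0.5481
  T = 358.4 K: ΣzᵢP/Pᵢˢᵃᵗ = 0.9126
  T = 347.8 K: ΣzᵢP/Pᵢˢᵃᵗ = 1.2103
  T = 353.1 K: ΣzᵢP/Pᵢˢᵃᵗ = 1.0483
  T = 355.8 K: ΣzᵢP/Pᵢˢᵃᵗ = 0.9762
Interpolating between 353.1 K and 355.8 K gives T ≈ 354.9 K.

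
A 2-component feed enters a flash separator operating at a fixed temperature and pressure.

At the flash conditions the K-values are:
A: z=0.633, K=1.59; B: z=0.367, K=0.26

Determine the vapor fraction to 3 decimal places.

Let ψ = V/F and solve Σ zᵢ(Kᵢ−1)/(1+ψ(Kᵢ−1)) = 0.
g(0) = ΣzᵢKᵢ − 1 = 0.102 and g(1) = 1 − Σzᵢ/Kᵢ = -0.810, so a root lies in (0, 1).
Iterate (Newton) starting at ψ = 0.64:
  ψ = 0.640: g = -0.2448, g' = -0.841 → ψ = 0.349
  ψ = 0.349: g = -0.0565, g' = -0.517 → ψ = 0.240
  ψ = 0.240: g = -0.0030, g' = -0.466 → ψ = 0.233
Converged at ψ = 0.233.

ψ = 0.233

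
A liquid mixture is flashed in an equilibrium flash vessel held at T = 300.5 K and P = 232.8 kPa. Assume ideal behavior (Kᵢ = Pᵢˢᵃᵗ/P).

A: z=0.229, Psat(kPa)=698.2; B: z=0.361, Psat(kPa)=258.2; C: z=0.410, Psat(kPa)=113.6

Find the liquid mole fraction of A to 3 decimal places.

x_A = 0.119

Raoult's law: Kᵢ = Pᵢˢᵃᵗ/P = Pᵢˢᵃᵗ/232.8.
  K_A = 698.2/232.8 = 2.99914, K_B = 258.2/232.8 = 1.10911, K_C = 113.6/232.8 = 0.48797
Newton iteration, ψ⁰ = 0.5:
  ψ = 0.500: g = -0.0159, g' = -0.427 → ψ = 0.463
Converged at ψ = 0.463.
Compositions from xᵢ = zᵢ/(1+ψ(Kᵢ−1)), yᵢ = Kᵢxᵢ:
  A: x = 0.119, y = 0.357
  B: x = 0.344, y = 0.381
  C: x = 0.537, y = 0.262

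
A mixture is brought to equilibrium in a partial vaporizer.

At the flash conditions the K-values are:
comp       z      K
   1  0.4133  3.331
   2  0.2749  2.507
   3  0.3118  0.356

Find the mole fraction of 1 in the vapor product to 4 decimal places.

y_1 = 0.4416

Material balance + equilibrium reduce to Σ zᵢ(Kᵢ−1)/(1+ψ(Kᵢ−1)) = 0.
g(0) = ΣzᵢKᵢ − 1 = 1.1769 and g(1) = 1 − Σzᵢ/Kᵢ = -0.1096, so a root lies in (0, 1).
Newton iteration, ψ⁰ = 0.6:
  ψ = 0.6000: g = 0.29196, g' = -0.9060 → ψ = 0.9223
  ψ = 0.9223: g = -0.01530, g' = -1.1199 → ψ = 0.9086
  ψ = 0.9086: g = -0.00018, g' = -1.0936 → ψ = 0.9084
Converged at ψ = 0.9084.
Compositions from xᵢ = zᵢ/(1+ψ(Kᵢ−1)), yᵢ = Kᵢxᵢ:
  1: x = 0.1326, y = 0.4416
  2: x = 0.1160, y = 0.2909
  3: x = 0.7514, y = 0.2675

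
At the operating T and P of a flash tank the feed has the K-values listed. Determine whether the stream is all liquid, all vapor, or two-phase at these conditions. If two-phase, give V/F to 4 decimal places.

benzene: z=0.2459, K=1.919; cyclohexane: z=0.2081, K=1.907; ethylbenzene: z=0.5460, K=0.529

two-phase, V/F = 0.3662

ΣzᵢKᵢ = 1.1576; Σzᵢ/Kᵢ = 1.2694.
Both exceed 1, so a two-phase solution exists.
Let ψ = V/F and solve Σ zᵢ(Kᵢ−1)/(1+ψ(Kᵢ−1)) = 0.
Newton–Raphson from ψ = 0.5:
  ψ = 0.5000: g = -0.05169, g' = -0.3858 → ψ = 0.3660
  ψ = 0.3660: g = 0.00008, g' = -0.3896 → ψ = 0.3662
Converged at ψ = 0.3662.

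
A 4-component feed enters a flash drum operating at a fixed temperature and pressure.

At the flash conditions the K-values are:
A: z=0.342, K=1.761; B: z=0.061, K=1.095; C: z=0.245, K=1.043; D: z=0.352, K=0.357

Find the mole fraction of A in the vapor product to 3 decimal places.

Newton iteration, ψ⁰ = 0.5:
  ψ = 0.500: g = -0.1292, g' = -0.421 → ψ = 0.193
  ψ = 0.193: g = -0.0154, g' = -0.341 → ψ = 0.148
Converged at ψ = 0.148.
Compositions from xᵢ = zᵢ/(1+ψ(Kᵢ−1)), yᵢ = Kᵢxᵢ:
  A: x = 0.307, y = 0.541
  B: x = 0.060, y = 0.066
  C: x = 0.243, y = 0.254
  D: x = 0.389, y = 0.139

y_A = 0.541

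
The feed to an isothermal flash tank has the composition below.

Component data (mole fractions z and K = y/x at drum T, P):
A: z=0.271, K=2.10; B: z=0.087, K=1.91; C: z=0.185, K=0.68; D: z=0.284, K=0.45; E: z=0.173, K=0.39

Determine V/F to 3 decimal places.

Rachford–Rice: g(V/F) = Σ zᵢ(Kᵢ−1)/(1+V/F(Kᵢ−1)) = 0.
Feasibility: ΣzᵢKᵢ = 1.056, Σzᵢ/Kᵢ = 1.521 — both > 1, two phases present.
Newton–Raphson from V/F = 0.52:
  V/F = 0.520: g = -0.2010, g' = -0.500 → V/F = 0.118
  V/F = 0.118: g = -0.0069, g' = -0.509 → V/F = 0.104
Converged at V/F = 0.104.

V/F = 0.104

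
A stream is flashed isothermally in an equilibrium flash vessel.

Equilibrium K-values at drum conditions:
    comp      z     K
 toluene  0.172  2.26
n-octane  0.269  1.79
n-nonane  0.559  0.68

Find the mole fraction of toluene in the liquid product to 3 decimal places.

Let ψ = V/F and solve Σ zᵢ(Kᵢ−1)/(1+ψ(Kᵢ−1)) = 0.
Feasibility: ΣzᵢKᵢ = 1.250, Σzᵢ/Kᵢ = 1.048 — both > 1, two phases present.
Newton–Raphson from ψ = 0.5:
  ψ = 0.500: g = 0.0723, g' = -0.270 → ψ = 0.768
  ψ = 0.768: g = 0.0053, g' = -0.236 → ψ = 0.790
Converged at ψ = 0.790.
Compositions from xᵢ = zᵢ/(1+ψ(Kᵢ−1)), yᵢ = Kᵢxᵢ:
  toluene: x = 0.086, y = 0.195
  n-octane: x = 0.166, y = 0.296
  n-nonane: x = 0.748, y = 0.509

x_toluene = 0.086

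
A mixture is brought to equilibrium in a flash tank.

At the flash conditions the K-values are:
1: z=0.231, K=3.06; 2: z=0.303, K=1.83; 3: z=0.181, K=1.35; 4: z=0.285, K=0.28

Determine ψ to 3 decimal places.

ψ = 0.690

Material balance + equilibrium reduce to Σ zᵢ(Kᵢ−1)/(1+ψ(Kᵢ−1)) = 0.
Feasibility: ΣzᵢKᵢ = 1.586, Σzᵢ/Kᵢ = 1.393 — both > 1, two phases present.
Newton–Raphson from ψ = 0.61:
  ψ = 0.610: g = 0.0641, g' = -0.769 → ψ = 0.693
  ψ = 0.693: g = -0.0032, g' = -0.854 → ψ = 0.690
Converged at ψ = 0.690.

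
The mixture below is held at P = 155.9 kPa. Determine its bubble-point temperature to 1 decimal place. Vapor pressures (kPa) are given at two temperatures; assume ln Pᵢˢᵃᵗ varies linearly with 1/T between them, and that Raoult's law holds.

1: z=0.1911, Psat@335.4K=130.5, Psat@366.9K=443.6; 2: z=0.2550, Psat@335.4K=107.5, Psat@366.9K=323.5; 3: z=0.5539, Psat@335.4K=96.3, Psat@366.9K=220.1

T = 347.0 K

Bubble-point temperature: ΣzᵢPᵢˢᵃᵗ(T) = P. Interpolate ln Pᵢˢᵃᵗ = aᵢ + bᵢ/T.
  T = 335.4 K: ΣzᵢPᵢˢᵃᵗ = 105.69 kPa
  T = 366.9 K: ΣzᵢPᵢˢᵃᵗ = 289.18 kPa
  T = 351.1 K: ΣzᵢPᵢˢᵃᵗ = 177.87 kPa
  T = 343.2 K: ΣzᵢPᵢˢᵃᵗ = 137.56 kPa
  T = 347.1 K: ΣzᵢPᵢˢᵃᵗ = 156.36 kPa
  T = 345.1 K: ΣzᵢPᵢˢᵃᵗ = 146.46 kPa
Interpolating between 345.1 K and 347.1 K gives T ≈ 347.0 K.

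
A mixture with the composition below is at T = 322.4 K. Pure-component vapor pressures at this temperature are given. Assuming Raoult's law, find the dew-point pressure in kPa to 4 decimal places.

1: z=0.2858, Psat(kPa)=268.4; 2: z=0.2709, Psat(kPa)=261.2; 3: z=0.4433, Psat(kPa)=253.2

Pdew = 259.5545 kPa

At the dew point ψ → 1, so Σzᵢ/Kᵢ = 1 with Kᵢ = Pᵢˢᵃᵗ/P ⇒ 1/P = Σzᵢ/Pᵢˢᵃᵗ.
1/P = 0.2858/268.4 + 0.2709/261.2 + 0.4433/253.2 = 0.0038528 ⇒ P = 259.5545 kPa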